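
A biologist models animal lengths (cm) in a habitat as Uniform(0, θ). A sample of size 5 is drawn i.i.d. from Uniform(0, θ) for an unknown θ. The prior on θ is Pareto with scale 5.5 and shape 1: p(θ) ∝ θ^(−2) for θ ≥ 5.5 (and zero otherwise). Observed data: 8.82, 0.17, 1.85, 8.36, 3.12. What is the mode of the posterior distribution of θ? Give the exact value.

θ̂_MAP = 8.82

The Uniform(0, θ) likelihood is θ^(−n) for θ ≥ max(xᵢ), zero otherwise. Here max(xᵢ) = 8.82.
Posterior ∝ θ^(−2) · θ^(−5) = θ^(−7) on θ ≥ max(5.5, 8.82) = 8.82.
This density is strictly decreasing in θ, so the posterior mode lies at the lower boundary of the support.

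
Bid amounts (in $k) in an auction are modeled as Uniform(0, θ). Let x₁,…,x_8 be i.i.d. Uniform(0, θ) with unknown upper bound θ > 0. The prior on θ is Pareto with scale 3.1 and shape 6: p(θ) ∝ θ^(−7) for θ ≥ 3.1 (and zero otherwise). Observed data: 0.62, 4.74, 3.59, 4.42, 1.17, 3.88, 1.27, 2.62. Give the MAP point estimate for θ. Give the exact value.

θ̂_MAP = 4.74

The Uniform(0, θ) likelihood is θ^(−n) for θ ≥ max(xᵢ), zero otherwise. Here max(xᵢ) = 4.74.
Posterior ∝ θ^(−7) · θ^(−8) = θ^(−15) on θ ≥ max(3.1, 4.74) = 4.74.
This density is strictly decreasing in θ, so the posterior mode lies at the lower boundary of the support.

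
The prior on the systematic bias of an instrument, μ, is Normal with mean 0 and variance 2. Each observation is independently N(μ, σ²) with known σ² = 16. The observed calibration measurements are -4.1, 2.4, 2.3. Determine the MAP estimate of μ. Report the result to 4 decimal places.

μ̂_MAP = 0.0545

n = 3; x̄ = ((-4.1) + 2.4 + 2.3)/3 = 0.6/3 = 0.2.
For a Normal prior and Normal likelihood with known variance, the posterior is Normal; its mode equals its mean, the precision-weighted average.
Prior precision 1/σ₀² = 1/2 = 0.5; data precision n/σ² = 3/16 = 0.1875.
μ̂ = (0.5·0 + 0.1875·0.2) / (0.5 + 0.1875) = 0.0375/0.6875 = 3/55 ≈ 0.0545.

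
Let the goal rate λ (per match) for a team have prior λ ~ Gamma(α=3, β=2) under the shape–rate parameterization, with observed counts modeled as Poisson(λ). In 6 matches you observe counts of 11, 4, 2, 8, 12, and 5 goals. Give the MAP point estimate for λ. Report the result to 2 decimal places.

λ̂_MAP = 5.50

Σxᵢ = 11+4+2+8+12+5 = 42, with n = 6.
Posterior ∝ λ^2e^(−2λ) · λ^42e^(−6λ) = λ^44e^(−8λ), i.e. Gamma(shape=45, rate=8).
The mode of a Gamma(a, b) with a ≥ 1 (shape–rate) is (a−1)/b = 44/8 ≈ 5.50.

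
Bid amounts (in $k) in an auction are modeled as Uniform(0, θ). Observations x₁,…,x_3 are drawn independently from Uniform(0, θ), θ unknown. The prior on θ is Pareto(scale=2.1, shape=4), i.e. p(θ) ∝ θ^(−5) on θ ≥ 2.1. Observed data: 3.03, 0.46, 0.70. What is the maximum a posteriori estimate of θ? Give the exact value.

θ̂_MAP = 3.03

The Uniform(0, θ) likelihood is θ^(−n) for θ ≥ max(xᵢ), zero otherwise. Here max(xᵢ) = 3.03.
Posterior ∝ θ^(−5) · θ^(−3) = θ^(−8) on θ ≥ max(2.1, 3.03) = 3.03.
This density is strictly decreasing in θ, so the posterior mode lies at the lower boundary of the support.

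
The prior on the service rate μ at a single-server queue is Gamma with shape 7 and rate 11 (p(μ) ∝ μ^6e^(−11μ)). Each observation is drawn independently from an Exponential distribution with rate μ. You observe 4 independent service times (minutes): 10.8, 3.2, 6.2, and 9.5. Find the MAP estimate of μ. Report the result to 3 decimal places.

μ̂_MAP = 0.246

The Exponential(rate=μ) likelihood is ∝ μ^n e^(−μΣtᵢ). Here n = 4 and Σtᵢ = 10.8 + 3.2 + 6.2 + 9.5 = 29.7.
Posterior ∝ μ^6e^(−11μ) · μ^4e^(−29.7μ) = μ^10e^(−40.7μ), i.e. Gamma(11, 40.7).
Mode = (a−1)/b = 10/40.7 ≈ 0.246.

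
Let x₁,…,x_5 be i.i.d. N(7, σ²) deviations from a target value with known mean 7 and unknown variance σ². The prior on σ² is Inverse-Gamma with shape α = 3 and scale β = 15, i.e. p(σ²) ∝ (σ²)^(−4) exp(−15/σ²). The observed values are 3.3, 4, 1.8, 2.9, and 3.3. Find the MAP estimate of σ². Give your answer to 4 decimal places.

σ̂²_MAP = 8.4792

Sum of squared deviations about the known mean: SS = (3.3−7)² + (4−7)² + (1.8−7)² + (2.9−7)² + (3.3−7)² = 80.23.
The Normal likelihood contributes (σ²)^(−n/2) exp(−SS/(2σ²)), so the posterior is Inverse-Gamma(α + n/2, β + SS/2) = Inverse-Gamma(5.5, 55.115).
The mode of Inverse-Gamma(a, b) is b/(a+1) = 55.115/6.5 ≈ 8.4792.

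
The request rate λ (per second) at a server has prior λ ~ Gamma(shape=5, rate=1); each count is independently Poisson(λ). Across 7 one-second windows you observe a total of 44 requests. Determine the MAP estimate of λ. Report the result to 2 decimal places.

λ̂_MAP = 6.00

Σxᵢ = 44, n = 7.
Posterior ∝ λ^4e^(−1λ) · λ^44e^(−7λ) = λ^48e^(−8λ), i.e. Gamma(shape=49, rate=8).
The mode of a Gamma(a, b) with a ≥ 1 (shape–rate) is (a−1)/b = 48/8 ≈ 6.00.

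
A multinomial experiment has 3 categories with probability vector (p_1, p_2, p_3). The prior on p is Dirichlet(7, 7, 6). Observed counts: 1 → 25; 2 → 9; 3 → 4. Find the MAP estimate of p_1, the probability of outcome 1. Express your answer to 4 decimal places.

The posterior is Dirichlet(αᵢ + nᵢ) = Dirichlet(32, 16, 10).
For a Dirichlet(a₁,…,a_K) with all aᵢ > 1, the mode has j-th component (aⱼ − 1)/(Σaᵢ − K).
Here Σaᵢ = 58 and K = 3, so p_1 = (32 − 1)/(58 − 3) = 31/55 ≈ 0.5636.

MAP estimate: 0.5636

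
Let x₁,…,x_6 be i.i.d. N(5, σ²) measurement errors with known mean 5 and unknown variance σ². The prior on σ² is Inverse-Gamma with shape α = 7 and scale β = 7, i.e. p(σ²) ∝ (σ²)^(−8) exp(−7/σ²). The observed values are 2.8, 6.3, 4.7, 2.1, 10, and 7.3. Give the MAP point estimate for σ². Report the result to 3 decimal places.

σ̂²_MAP = 2.696

Sum of squared deviations about the known mean: SS = (2.8−5)² + (6.3−5)² + (4.7−5)² + (2.1−5)² + (10−5)² + (7.3−5)² = 45.32.
The Normal likelihood contributes (σ²)^(−n/2) exp(−SS/(2σ²)), so the posterior is Inverse-Gamma(α + n/2, β + SS/2) = Inverse-Gamma(10, 29.66).
The mode of Inverse-Gamma(a, b) is b/(a+1) = 29.66/11 ≈ 2.696.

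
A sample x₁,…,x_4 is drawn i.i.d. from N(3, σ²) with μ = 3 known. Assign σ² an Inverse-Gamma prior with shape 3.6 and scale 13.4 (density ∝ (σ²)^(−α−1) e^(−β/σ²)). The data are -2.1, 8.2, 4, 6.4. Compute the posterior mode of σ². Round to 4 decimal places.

σ̂²_MAP = 7.0008

Sum of squared deviations about the known mean: SS = (-2.1−3)² + (8.2−3)² + (4−3)² + (6.4−3)² = 65.61.
The Normal likelihood contributes (σ²)^(−n/2) exp(−SS/(2σ²)), so the posterior is Inverse-Gamma(α + n/2, β + SS/2) = Inverse-Gamma(5.6, 46.205).
The mode of Inverse-Gamma(a, b) is b/(a+1) = 46.205/6.6 ≈ 7.0008.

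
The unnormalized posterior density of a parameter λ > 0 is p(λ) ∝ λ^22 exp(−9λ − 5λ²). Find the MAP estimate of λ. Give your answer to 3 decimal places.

ℓ'(λ) = 22/λ − 9 − 10λ. Setting this to zero and multiplying by λ: 10λ² + 9λ − 22 = 0.
λ = (−9 + √(9² + 4·10·22)) / (2·10) = (−9 + √961) / 20 = (−9 + 31)/20 = 11/10.
ℓ''(λ) = −22/λ² − 10 < 0, confirming a maximum.

λ̂_MAP = 1.100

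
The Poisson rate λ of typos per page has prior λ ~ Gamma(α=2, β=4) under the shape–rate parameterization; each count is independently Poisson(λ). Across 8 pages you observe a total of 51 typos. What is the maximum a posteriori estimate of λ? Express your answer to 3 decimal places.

Σxᵢ = 51, n = 8.
Posterior ∝ λe^(−4λ) · λ^51e^(−8λ) = λ^52e^(−12λ), i.e. Gamma(shape=53, rate=12).
The mode of a Gamma(a, b) with a ≥ 1 (shape–rate) is (a−1)/b = 52/12 ≈ 4.333.

λ̂_MAP = 4.333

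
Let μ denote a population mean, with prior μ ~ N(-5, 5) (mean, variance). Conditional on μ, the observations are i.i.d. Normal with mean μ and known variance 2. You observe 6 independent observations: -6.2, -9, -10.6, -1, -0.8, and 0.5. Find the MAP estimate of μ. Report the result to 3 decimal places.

n = 6; x̄ = ((-6.2) + (-9) + (-10.6) + (-1) + (-0.8) + 0.5)/6 = -27.1/6 = -271/60 ≈ -4.5167.
For a Normal prior and Normal likelihood with known variance, the posterior is Normal; its mode equals its mean, the precision-weighted average.
Prior precision 1/σ₀² = 1/5 = 0.2; data precision n/σ² = 6/2 = 3.
μ̂ = (0.2·(-5) + 3·(-271/60)) / (0.2 + 3) = (-14.55)/3.2 = -4.546875 ≈ -4.547.

μ̂_MAP = -4.547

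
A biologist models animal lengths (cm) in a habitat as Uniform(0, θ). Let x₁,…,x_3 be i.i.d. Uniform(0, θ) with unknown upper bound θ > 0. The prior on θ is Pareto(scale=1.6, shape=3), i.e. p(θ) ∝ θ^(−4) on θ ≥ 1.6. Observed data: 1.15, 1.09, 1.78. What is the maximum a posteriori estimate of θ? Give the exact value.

θ̂_MAP = 1.78

The Uniform(0, θ) likelihood is θ^(−n) for θ ≥ max(xᵢ), zero otherwise. Here max(xᵢ) = 1.78.
Posterior ∝ θ^(−4) · θ^(−3) = θ^(−7) on θ ≥ max(1.6, 1.78) = 1.78.
This density is strictly decreasing in θ, so the posterior mode lies at the lower boundary of the support.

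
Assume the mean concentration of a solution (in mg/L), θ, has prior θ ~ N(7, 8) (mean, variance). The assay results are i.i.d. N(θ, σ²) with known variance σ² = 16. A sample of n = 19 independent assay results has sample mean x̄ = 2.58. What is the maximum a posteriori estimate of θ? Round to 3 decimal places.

θ̂_MAP = 3.001

n = 19, x̄ = 2.58.
For a Normal prior and Normal likelihood with known variance, the posterior is Normal; its mode equals its mean, the precision-weighted average.
Prior precision 1/σ₀² = 1/8 = 0.125; data precision n/σ² = 19/16 = 1.1875.
θ̂ = (0.125·7 + 1.1875·2.58) / (0.125 + 1.1875) = 3.93875/1.3125 = 3151/1050 ≈ 3.001.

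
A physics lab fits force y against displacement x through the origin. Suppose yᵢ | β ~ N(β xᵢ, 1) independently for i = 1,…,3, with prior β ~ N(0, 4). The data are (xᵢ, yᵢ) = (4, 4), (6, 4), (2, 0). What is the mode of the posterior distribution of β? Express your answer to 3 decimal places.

log p(β | y) = −Σ(yᵢ − βxᵢ)²/(2·1) − β²/(2·4) + const.
Setting the derivative to zero: Σxᵢ(yᵢ − βxᵢ)/1 − β/4 = 0, so β = Σxᵢyᵢ / (Σxᵢ² + σ²/τ²).
Σxᵢyᵢ = 4·4 + 6·4 + 2·0 = 40; Σxᵢ² = 56; σ²/τ² = 0.25.
β̂_MAP = 40 / (56 + 0.25) = 40/56.25 ≈ 0.711.

β̂_MAP = 0.711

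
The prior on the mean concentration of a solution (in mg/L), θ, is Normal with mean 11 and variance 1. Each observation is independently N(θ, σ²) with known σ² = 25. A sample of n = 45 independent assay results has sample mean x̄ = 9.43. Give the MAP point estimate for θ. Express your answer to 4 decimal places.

θ̂_MAP = 9.9907

n = 45, x̄ = 9.43.
For a Normal prior and Normal likelihood with known variance, the posterior is Normal; its mode equals its mean, the precision-weighted average.
Prior precision 1/σ₀² = 1/1 = 1; data precision n/σ² = 45/25 = 1.8.
θ̂ = (1·11 + 1.8·9.43) / (1 + 1.8) = 27.974/2.8 = 13987/1400 ≈ 9.9907.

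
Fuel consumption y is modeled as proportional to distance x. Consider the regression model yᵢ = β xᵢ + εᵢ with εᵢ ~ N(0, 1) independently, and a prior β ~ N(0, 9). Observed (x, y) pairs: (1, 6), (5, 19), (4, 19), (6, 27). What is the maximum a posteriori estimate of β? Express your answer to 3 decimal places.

β̂_MAP = 4.340

log p(β | y) = −Σ(yᵢ − βxᵢ)²/(2·1) − β²/(2·9) + const.
Setting the derivative to zero: Σxᵢ(yᵢ − βxᵢ)/1 − β/9 = 0, so β = Σxᵢyᵢ / (Σxᵢ² + σ²/τ²).
Σxᵢyᵢ = 1·6 + 5·19 + 4·19 + 6·27 = 339; Σxᵢ² = 78; σ²/τ² = 1/9.
β̂_MAP = 339 / (78 + 1/9) = 339/(703/9) = 3051/703 ≈ 4.340.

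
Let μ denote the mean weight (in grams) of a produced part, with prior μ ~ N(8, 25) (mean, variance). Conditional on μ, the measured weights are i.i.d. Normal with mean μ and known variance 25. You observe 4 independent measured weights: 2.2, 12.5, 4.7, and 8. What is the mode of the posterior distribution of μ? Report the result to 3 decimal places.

μ̂_MAP = 7.080

n = 4; x̄ = (2.2 + 12.5 + 4.7 + 8)/4 = 27.4/4 = 6.85.
For a Normal prior and Normal likelihood with known variance, the posterior is Normal; its mode equals its mean, the precision-weighted average.
Prior precision 1/σ₀² = 1/25 = 0.04; data precision n/σ² = 4/25 = 0.16.
μ̂ = (0.04·8 + 0.16·6.85) / (0.04 + 0.16) = 1.416/0.2 = 7.080.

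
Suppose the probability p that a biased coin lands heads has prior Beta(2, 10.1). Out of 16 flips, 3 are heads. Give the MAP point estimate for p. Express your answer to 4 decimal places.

Prior: Beta(2, 10.1).
Data: 3 successes in 16 trials. The binomial likelihood contributes p^3(1−p)^13, so the posterior is Beta(2+3, 10.1+13) = Beta(5, 23.1).
For Beta(a, b) with a, b > 1 the mode is (a−1)/(a+b−2) = 4/26.1 ≈ 0.1533.

p̂_MAP = 0.1533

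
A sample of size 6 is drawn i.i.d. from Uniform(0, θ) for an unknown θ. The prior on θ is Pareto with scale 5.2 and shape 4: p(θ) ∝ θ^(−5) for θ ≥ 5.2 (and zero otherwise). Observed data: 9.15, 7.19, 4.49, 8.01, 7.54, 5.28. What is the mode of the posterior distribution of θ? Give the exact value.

θ̂_MAP = 9.15

The Uniform(0, θ) likelihood is θ^(−n) for θ ≥ max(xᵢ), zero otherwise. Here max(xᵢ) = 9.15.
Posterior ∝ θ^(−5) · θ^(−6) = θ^(−11) on θ ≥ max(5.2, 9.15) = 9.15.
This density is strictly decreasing in θ, so the posterior mode lies at the lower boundary of the support.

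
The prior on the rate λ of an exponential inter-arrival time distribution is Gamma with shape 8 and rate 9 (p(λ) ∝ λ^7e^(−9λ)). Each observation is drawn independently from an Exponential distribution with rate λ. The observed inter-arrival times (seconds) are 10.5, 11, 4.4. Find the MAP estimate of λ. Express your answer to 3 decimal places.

The Exponential(rate=λ) likelihood is ∝ λ^n e^(−λΣtᵢ). Here n = 3 and Σtᵢ = 10.5 + 11 + 4.4 = 25.9.
Posterior ∝ λ^7e^(−9λ) · λ^3e^(−25.9λ) = λ^10e^(−34.9λ), i.e. Gamma(11, 34.9).
Mode = (a−1)/b = 10/34.9 ≈ 0.287.

λ̂_MAP = 0.287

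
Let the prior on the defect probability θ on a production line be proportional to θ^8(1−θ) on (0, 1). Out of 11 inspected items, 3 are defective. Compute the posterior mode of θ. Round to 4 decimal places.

θ̂_MAP = 0.5500

The prior density ∝ θ^8(1−θ)^1 is the kernel of Beta(9, 2).
Data: 3 successes in 11 trials. The binomial likelihood contributes θ^3(1−θ)^8, so the posterior is Beta(9+3, 2+8) = Beta(12, 10).
For Beta(a, b) with a, b > 1 the mode is (a−1)/(a+b−2) = 11/20 ≈ 0.5500.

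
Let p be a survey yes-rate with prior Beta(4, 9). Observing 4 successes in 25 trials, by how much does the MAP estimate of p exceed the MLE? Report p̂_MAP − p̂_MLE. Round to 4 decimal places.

Posterior is Beta(8, 30); MAP = (8−1)/(38−2) = 7/36 ≈ 0.19444.
MLE ignores the prior: p̂_MLE = k/n = 4/25 ≈ 0.16000.
Difference = 7/36 − 4/25 = 31/900 ≈ 0.0344.

MAP − MLE = 0.0344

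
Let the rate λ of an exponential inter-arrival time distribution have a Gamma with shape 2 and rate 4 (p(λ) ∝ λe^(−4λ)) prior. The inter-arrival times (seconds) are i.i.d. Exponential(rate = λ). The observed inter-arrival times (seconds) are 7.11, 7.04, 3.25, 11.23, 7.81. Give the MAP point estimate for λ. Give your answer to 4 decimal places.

The Exponential(rate=λ) likelihood is ∝ λ^n e^(−λΣtᵢ). Here n = 5 and Σtᵢ = 7.11 + 7.04 + 3.25 + 11.23 + 7.81 = 36.44.
Posterior ∝ λe^(−4λ) · λ^5e^(−36.44λ) = λ^6e^(−40.44λ), i.e. Gamma(7, 40.44).
Mode = (a−1)/b = 6/40.44 ≈ 0.1484.

λ̂_MAP = 0.1484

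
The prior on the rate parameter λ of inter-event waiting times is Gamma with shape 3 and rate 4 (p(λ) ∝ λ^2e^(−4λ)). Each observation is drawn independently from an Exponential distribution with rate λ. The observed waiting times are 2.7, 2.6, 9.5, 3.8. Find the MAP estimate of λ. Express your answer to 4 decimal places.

The Exponential(rate=λ) likelihood is ∝ λ^n e^(−λΣtᵢ). Here n = 4 and Σtᵢ = 2.7 + 2.6 + 9.5 + 3.8 = 18.6.
Posterior ∝ λ^2e^(−4λ) · λ^4e^(−18.6λ) = λ^6e^(−22.6λ), i.e. Gamma(7, 22.6).
Mode = (a−1)/b = 6/22.6 ≈ 0.2655.

λ̂_MAP = 0.2655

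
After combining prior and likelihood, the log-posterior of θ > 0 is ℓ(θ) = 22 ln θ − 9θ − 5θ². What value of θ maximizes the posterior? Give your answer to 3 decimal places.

ℓ'(θ) = 22/θ − 9 − 10θ. Setting this to zero and multiplying by θ: 10θ² + 9θ − 22 = 0.
θ = (−9 + √(9² + 4·10·22)) / (2·10) = (−9 + √961) / 20 = (−9 + 31)/20 = 11/10.
ℓ''(θ) = −22/θ² − 10 < 0, confirming a maximum.

θ̂_MAP = 1.100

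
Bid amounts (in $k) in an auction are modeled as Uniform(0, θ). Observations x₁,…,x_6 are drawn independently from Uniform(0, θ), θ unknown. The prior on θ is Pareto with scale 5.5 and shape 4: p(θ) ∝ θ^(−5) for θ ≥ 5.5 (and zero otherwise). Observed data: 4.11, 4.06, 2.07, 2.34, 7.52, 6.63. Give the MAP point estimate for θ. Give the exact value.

θ̂_MAP = 7.52

The Uniform(0, θ) likelihood is θ^(−n) for θ ≥ max(xᵢ), zero otherwise. Here max(xᵢ) = 7.52.
Posterior ∝ θ^(−5) · θ^(−6) = θ^(−11) on θ ≥ max(5.5, 7.52) = 7.52.
This density is strictly decreasing in θ, so the posterior mode lies at the lower boundary of the support.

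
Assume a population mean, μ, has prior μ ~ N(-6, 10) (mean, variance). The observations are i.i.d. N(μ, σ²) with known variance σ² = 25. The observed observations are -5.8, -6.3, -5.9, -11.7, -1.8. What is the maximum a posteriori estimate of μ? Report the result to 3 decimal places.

μ̂_MAP = -6.200

n = 5; x̄ = ((-5.8) + (-6.3) + (-5.9) + (-11.7) + (-1.8))/5 = -31.5/5 = -6.3.
For a Normal prior and Normal likelihood with known variance, the posterior is Normal; its mode equals its mean, the precision-weighted average.
Prior precision 1/σ₀² = 1/10 = 0.1; data precision n/σ² = 5/25 = 0.2.
μ̂ = (0.1·(-6) + 0.2·(-6.3)) / (0.1 + 0.2) = (-1.86)/0.3 = -6.200.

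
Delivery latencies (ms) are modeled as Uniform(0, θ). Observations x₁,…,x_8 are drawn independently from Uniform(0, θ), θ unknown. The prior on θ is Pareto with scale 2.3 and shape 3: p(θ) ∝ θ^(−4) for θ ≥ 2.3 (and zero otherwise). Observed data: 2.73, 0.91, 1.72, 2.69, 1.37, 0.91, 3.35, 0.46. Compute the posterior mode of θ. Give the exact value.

θ̂_MAP = 3.35

The Uniform(0, θ) likelihood is θ^(−n) for θ ≥ max(xᵢ), zero otherwise. Here max(xᵢ) = 3.35.
Posterior ∝ θ^(−4) · θ^(−8) = θ^(−12) on θ ≥ max(2.3, 3.35) = 3.35.
This density is strictly decreasing in θ, so the posterior mode lies at the lower boundary of the support.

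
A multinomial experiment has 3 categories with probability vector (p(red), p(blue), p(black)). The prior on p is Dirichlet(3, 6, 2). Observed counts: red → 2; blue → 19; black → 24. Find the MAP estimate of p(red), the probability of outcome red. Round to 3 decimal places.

MAP estimate of p(red) = 0.075

The posterior is Dirichlet(αᵢ + nᵢ) = Dirichlet(5, 25, 26).
For a Dirichlet(a₁,…,a_K) with all aᵢ > 1, the mode has j-th component (aⱼ − 1)/(Σaᵢ − K).
Here Σaᵢ = 56 and K = 3, so p(red) = (5 − 1)/(56 − 3) = 4/53 ≈ 0.075.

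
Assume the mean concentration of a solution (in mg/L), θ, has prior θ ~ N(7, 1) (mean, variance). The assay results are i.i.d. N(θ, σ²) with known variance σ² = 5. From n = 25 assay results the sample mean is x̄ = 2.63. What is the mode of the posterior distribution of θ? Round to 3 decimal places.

θ̂_MAP = 3.358

n = 25, x̄ = 2.63.
For a Normal prior and Normal likelihood with known variance, the posterior is Normal; its mode equals its mean, the precision-weighted average.
Prior precision 1/σ₀² = 1/1 = 1; data precision n/σ² = 25/5 = 5.
θ̂ = (1·7 + 5·2.63) / (1 + 5) = 20.15/6 = 403/120 ≈ 3.358.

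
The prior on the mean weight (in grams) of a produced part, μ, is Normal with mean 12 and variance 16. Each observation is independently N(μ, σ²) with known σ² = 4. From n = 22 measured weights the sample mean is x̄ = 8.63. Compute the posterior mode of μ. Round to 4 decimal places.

n = 22, x̄ = 8.63.
For a Normal prior and Normal likelihood with known variance, the posterior is Normal; its mode equals its mean, the precision-weighted average.
Prior precision 1/σ₀² = 1/16 = 0.0625; data precision n/σ² = 22/4 = 5.5.
μ̂ = (0.0625·12 + 5.5·8.63) / (0.0625 + 5.5) = 48.215/5.5625 = 19286/2225 ≈ 8.6679.

μ̂_MAP = 8.6679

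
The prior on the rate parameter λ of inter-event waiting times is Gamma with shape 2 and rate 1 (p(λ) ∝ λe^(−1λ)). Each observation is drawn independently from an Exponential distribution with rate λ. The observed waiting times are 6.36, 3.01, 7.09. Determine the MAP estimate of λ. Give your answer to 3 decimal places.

λ̂_MAP = 0.229

The Exponential(rate=λ) likelihood is ∝ λ^n e^(−λΣtᵢ). Here n = 3 and Σtᵢ = 6.36 + 3.01 + 7.09 = 16.46.
Posterior ∝ λe^(−1λ) · λ^3e^(−16.46λ) = λ^4e^(−17.46λ), i.e. Gamma(5, 17.46).
Mode = (a−1)/b = 4/17.46 ≈ 0.229.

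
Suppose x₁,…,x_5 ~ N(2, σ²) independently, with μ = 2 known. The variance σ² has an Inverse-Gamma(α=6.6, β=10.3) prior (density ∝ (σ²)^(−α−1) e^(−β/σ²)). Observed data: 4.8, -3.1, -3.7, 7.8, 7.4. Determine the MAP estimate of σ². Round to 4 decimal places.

σ̂²_MAP = 7.4129

Sum of squared deviations about the known mean: SS = (4.8−2)² + (-3.1−2)² + (-3.7−2)² + (7.8−2)² + (7.4−2)² = 129.14.
The Normal likelihood contributes (σ²)^(−n/2) exp(−SS/(2σ²)), so the posterior is Inverse-Gamma(α + n/2, β + SS/2) = Inverse-Gamma(9.1, 74.87).
The mode of Inverse-Gamma(a, b) is b/(a+1) = 74.87/10.1 ≈ 7.4129.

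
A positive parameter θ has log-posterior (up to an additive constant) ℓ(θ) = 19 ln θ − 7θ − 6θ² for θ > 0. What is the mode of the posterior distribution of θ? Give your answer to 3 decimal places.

ℓ'(θ) = 19/θ − 7 − 12θ. Setting this to zero and multiplying by θ: 12θ² + 7θ − 19 = 0.
θ = (−7 + √(7² + 4·12·19)) / (2·12) = (−7 + √961) / 24 = (−7 + 31)/24 = 1.
ℓ''(θ) = −19/θ² − 12 < 0, confirming a maximum.

θ̂_MAP = 1.000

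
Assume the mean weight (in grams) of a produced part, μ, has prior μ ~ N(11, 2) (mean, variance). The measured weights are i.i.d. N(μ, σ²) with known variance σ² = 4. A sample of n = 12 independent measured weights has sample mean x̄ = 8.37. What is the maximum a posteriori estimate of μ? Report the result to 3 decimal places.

μ̂_MAP = 8.746

n = 12, x̄ = 8.37.
For a Normal prior and Normal likelihood with known variance, the posterior is Normal; its mode equals its mean, the precision-weighted average.
Prior precision 1/σ₀² = 1/2 = 0.5; data precision n/σ² = 12/4 = 3.
μ̂ = (0.5·11 + 3·8.37) / (0.5 + 3) = 30.61/3.5 = 3061/350 ≈ 8.746.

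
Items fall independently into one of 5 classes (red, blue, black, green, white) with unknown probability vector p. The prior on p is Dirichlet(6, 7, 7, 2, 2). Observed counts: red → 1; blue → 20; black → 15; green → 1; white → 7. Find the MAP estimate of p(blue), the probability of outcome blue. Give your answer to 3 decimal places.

MAP estimate of p(blue) = 0.413

The posterior is Dirichlet(αᵢ + nᵢ) = Dirichlet(7, 27, 22, 3, 9).
For a Dirichlet(a₁,…,a_K) with all aᵢ > 1, the mode has j-th component (aⱼ − 1)/(Σaᵢ − K).
Here Σaᵢ = 68 and K = 5, so p(blue) = (27 − 1)/(68 − 5) = 26/63 ≈ 0.413.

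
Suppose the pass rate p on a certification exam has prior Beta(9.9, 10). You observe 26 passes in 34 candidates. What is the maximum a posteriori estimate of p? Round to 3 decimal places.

Prior: Beta(9.9, 10).
Data: 26 successes in 34 trials. The binomial likelihood contributes p^26(1−p)^8, so the posterior is Beta(9.9+26, 10+8) = Beta(35.9, 18).
For Beta(a, b) with a, b > 1 the mode is (a−1)/(a+b−2) = 34.9/51.9 ≈ 0.672.

p̂_MAP = 0.672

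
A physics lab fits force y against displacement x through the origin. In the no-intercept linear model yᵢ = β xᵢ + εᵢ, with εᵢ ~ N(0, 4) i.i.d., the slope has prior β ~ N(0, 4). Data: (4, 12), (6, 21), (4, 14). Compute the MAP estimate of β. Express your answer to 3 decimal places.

β̂_MAP = 3.333

log p(β | y) = −Σ(yᵢ − βxᵢ)²/(2·4) − β²/(2·4) + const.
Setting the derivative to zero: Σxᵢ(yᵢ − βxᵢ)/4 − β/4 = 0, so β = Σxᵢyᵢ / (Σxᵢ² + σ²/τ²).
Σxᵢyᵢ = 4·12 + 6·21 + 4·14 = 230; Σxᵢ² = 68; σ²/τ² = 1.
β̂_MAP = 230 / (68 + 1) = 230/69 ≈ 3.333.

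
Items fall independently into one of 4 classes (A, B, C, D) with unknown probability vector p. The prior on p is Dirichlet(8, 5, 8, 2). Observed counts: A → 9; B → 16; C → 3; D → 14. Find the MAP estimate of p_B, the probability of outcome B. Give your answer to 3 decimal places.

The posterior is Dirichlet(αᵢ + nᵢ) = Dirichlet(17, 21, 11, 16).
For a Dirichlet(a₁,…,a_K) with all aᵢ > 1, the mode has j-th component (aⱼ − 1)/(Σaᵢ − K).
Here Σaᵢ = 65 and K = 4, so p_B = (21 − 1)/(65 − 4) = 20/61 ≈ 0.328.

MAP estimate of p_B = 0.328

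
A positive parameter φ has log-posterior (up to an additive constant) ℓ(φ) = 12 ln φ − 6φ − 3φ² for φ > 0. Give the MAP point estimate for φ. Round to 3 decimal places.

φ̂_MAP = 1.000

ℓ'(φ) = 12/φ − 6 − 6φ. Setting this to zero and multiplying by φ: 6φ² + 6φ − 12 = 0.
φ = (−6 + √(6² + 4·6·12)) / (2·6) = (−6 + √324) / 12 = (−6 + 18)/12 = 1.
ℓ''(φ) = −12/φ² − 6 < 0, confirming a maximum.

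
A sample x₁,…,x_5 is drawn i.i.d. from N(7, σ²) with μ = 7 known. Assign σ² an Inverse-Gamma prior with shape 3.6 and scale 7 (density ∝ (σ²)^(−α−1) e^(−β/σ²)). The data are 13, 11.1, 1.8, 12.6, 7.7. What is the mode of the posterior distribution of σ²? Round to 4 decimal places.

Sum of squared deviations about the known mean: SS = (13−7)² + (11.1−7)² + (1.8−7)² + (12.6−7)² + (7.7−7)² = 111.7.
The Normal likelihood contributes (σ²)^(−n/2) exp(−SS/(2σ²)), so the posterior is Inverse-Gamma(α + n/2, β + SS/2) = Inverse-Gamma(6.1, 62.85).
The mode of Inverse-Gamma(a, b) is b/(a+1) = 62.85/7.1 ≈ 8.8521.

σ̂²_MAP = 8.8521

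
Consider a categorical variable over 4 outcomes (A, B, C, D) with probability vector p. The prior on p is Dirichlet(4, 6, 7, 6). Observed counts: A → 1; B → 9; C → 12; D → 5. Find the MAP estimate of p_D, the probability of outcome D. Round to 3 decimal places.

MAP estimate of p_D = 0.217

The posterior is Dirichlet(αᵢ + nᵢ) = Dirichlet(5, 15, 19, 11).
For a Dirichlet(a₁,…,a_K) with all aᵢ > 1, the mode has j-th component (aⱼ − 1)/(Σaᵢ − K).
Here Σaᵢ = 50 and K = 4, so p_D = (11 − 1)/(50 − 4) = 10/46 ≈ 0.217.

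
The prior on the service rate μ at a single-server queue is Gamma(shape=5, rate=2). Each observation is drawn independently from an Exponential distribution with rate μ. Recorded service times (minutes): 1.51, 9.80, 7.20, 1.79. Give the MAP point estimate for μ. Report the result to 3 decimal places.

μ̂_MAP = 0.359

The Exponential(rate=μ) likelihood is ∝ μ^n e^(−μΣtᵢ). Here n = 4 and Σtᵢ = 1.51 + 9.80 + 7.20 + 1.79 = 20.30.
Posterior ∝ μ^4e^(−2μ) · μ^4e^(−20.30μ) = μ^8e^(−22.30μ), i.e. Gamma(9, 22.30).
Mode = (a−1)/b = 8/22.30 ≈ 0.359.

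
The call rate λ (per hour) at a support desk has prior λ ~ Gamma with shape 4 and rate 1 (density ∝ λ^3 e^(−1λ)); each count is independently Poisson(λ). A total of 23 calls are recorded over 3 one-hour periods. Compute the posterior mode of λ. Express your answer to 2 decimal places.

Σxᵢ = 23, n = 3.
Posterior ∝ λ^3e^(−1λ) · λ^23e^(−3λ) = λ^26e^(−4λ), i.e. Gamma(shape=27, rate=4).
The mode of a Gamma(a, b) with a ≥ 1 (shape–rate) is (a−1)/b = 26/4 ≈ 6.50.

λ̂_MAP = 6.50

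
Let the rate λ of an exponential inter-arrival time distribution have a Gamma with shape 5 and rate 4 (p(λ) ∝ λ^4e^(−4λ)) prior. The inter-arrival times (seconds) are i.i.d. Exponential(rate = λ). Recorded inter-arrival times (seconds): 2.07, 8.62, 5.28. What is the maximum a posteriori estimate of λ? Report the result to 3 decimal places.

λ̂_MAP = 0.351

The Exponential(rate=λ) likelihood is ∝ λ^n e^(−λΣtᵢ). Here n = 3 and Σtᵢ = 2.07 + 8.62 + 5.28 = 15.97.
Posterior ∝ λ^4e^(−4λ) · λ^3e^(−15.97λ) = λ^7e^(−19.97λ), i.e. Gamma(8, 19.97).
Mode = (a−1)/b = 7/19.97 ≈ 0.351.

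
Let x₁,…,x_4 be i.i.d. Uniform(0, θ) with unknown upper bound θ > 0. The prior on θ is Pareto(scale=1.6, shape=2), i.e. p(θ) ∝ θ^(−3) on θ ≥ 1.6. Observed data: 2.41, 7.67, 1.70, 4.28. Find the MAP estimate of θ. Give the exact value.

The Uniform(0, θ) likelihood is θ^(−n) for θ ≥ max(xᵢ), zero otherwise. Here max(xᵢ) = 7.67.
Posterior ∝ θ^(−3) · θ^(−4) = θ^(−7) on θ ≥ max(1.6, 7.67) = 7.67.
This density is strictly decreasing in θ, so the posterior mode lies at the lower boundary of the support.

θ̂_MAP = 7.67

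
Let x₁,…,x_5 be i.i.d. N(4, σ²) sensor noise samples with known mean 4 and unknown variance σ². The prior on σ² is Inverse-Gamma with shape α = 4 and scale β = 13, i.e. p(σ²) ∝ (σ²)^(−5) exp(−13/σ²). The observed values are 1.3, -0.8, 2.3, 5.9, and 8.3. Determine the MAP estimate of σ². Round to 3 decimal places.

σ̂²_MAP = 5.421

Sum of squared deviations about the known mean: SS = (1.3−4)² + (-0.8−4)² + (2.3−4)² + (5.9−4)² + (8.3−4)² = 55.32.
The Normal likelihood contributes (σ²)^(−n/2) exp(−SS/(2σ²)), so the posterior is Inverse-Gamma(α + n/2, β + SS/2) = Inverse-Gamma(6.5, 40.66).
The mode of Inverse-Gamma(a, b) is b/(a+1) = 40.66/7.5 ≈ 5.421.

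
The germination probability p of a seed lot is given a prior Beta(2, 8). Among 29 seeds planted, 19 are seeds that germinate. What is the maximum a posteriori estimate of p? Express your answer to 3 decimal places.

Prior: Beta(2, 8).
Data: 19 successes in 29 trials. The binomial likelihood contributes p^19(1−p)^10, so the posterior is Beta(2+19, 8+10) = Beta(21, 18).
For Beta(a, b) with a, b > 1 the mode is (a−1)/(a+b−2) = 20/37 ≈ 0.541.

p̂_MAP = 0.541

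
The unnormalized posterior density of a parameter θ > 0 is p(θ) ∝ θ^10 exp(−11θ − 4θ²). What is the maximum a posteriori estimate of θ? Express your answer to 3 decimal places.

θ̂_MAP = 0.625

ℓ'(θ) = 10/θ − 11 − 8θ. Setting this to zero and multiplying by θ: 8θ² + 11θ − 10 = 0.
θ = (−11 + √(11² + 4·8·10)) / (2·8) = (−11 + √441) / 16 = (−11 + 21)/16 = 5/8.
ℓ''(θ) = −10/θ² − 8 < 0, confirming a maximum.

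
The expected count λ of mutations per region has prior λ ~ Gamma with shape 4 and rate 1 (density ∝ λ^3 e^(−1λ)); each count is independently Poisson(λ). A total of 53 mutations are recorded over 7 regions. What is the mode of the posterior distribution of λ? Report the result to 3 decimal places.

Σxᵢ = 53, n = 7.
Posterior ∝ λ^3e^(−1λ) · λ^53e^(−7λ) = λ^56e^(−8λ), i.e. Gamma(shape=57, rate=8).
The mode of a Gamma(a, b) with a ≥ 1 (shape–rate) is (a−1)/b = 56/8 ≈ 7.000.

λ̂_MAP = 7.000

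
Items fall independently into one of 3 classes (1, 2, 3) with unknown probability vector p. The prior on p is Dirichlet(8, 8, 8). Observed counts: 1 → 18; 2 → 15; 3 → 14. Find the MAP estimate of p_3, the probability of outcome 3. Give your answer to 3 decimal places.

MAP estimate: 0.309

The posterior is Dirichlet(αᵢ + nᵢ) = Dirichlet(26, 23, 22).
For a Dirichlet(a₁,…,a_K) with all aᵢ > 1, the mode has j-th component (aⱼ − 1)/(Σaᵢ − K).
Here Σaᵢ = 71 and K = 3, so p_3 = (22 − 1)/(71 − 3) = 21/68 ≈ 0.309.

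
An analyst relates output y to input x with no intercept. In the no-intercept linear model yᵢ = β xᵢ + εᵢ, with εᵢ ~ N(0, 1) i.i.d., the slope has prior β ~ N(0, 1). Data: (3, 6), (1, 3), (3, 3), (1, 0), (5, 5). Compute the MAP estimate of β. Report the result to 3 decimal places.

log p(β | y) = −Σ(yᵢ − βxᵢ)²/(2·1) − β²/(2·1) + const.
Setting the derivative to zero: Σxᵢ(yᵢ − βxᵢ)/1 − β/1 = 0, so β = Σxᵢyᵢ / (Σxᵢ² + σ²/τ²).
Σxᵢyᵢ = 3·6 + 1·3 + 3·3 + 1·0 + 5·5 = 55; Σxᵢ² = 45; σ²/τ² = 1.
β̂_MAP = 55 / (45 + 1) = 55/46 ≈ 1.196.

β̂_MAP = 1.196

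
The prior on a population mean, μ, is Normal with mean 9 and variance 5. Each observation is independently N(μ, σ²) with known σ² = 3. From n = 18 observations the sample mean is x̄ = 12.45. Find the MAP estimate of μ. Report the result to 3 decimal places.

μ̂_MAP = 12.339

n = 18, x̄ = 12.45.
For a Normal prior and Normal likelihood with known variance, the posterior is Normal; its mode equals its mean, the precision-weighted average.
Prior precision 1/σ₀² = 1/5 = 0.2; data precision n/σ² = 18/3 = 6.
μ̂ = (0.2·9 + 6·12.45) / (0.2 + 6) = 76.5/6.2 = 765/62 ≈ 12.339.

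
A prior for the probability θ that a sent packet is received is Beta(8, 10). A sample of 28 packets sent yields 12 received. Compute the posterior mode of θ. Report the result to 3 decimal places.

Prior: Beta(8, 10).
Data: 12 successes in 28 trials. The binomial likelihood contributes θ^12(1−θ)^16, so the posterior is Beta(8+12, 10+16) = Beta(20, 26).
For Beta(a, b) with a, b > 1 the mode is (a−1)/(a+b−2) = 19/44 ≈ 0.432.

θ̂_MAP = 0.432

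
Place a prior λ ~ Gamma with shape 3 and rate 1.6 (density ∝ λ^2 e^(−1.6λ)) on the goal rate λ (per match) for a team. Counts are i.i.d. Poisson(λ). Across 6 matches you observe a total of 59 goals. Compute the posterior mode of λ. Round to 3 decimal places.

Σxᵢ = 59, n = 6.
Posterior ∝ λ^2e^(−1.6λ) · λ^59e^(−6λ) = λ^61e^(−7.6λ), i.e. Gamma(shape=62, rate=7.6).
The mode of a Gamma(a, b) with a ≥ 1 (shape–rate) is (a−1)/b = 61/7.6 ≈ 8.026.

λ̂_MAP = 8.026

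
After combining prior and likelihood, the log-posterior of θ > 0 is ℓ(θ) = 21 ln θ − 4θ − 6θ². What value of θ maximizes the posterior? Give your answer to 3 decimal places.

θ̂_MAP = 1.167

ℓ'(θ) = 21/θ − 4 − 12θ. Setting this to zero and multiplying by θ: 12θ² + 4θ − 21 = 0.
θ = (−4 + √(4² + 4·12·21)) / (2·12) = (−4 + √1024) / 24 = (−4 + 32)/24 = 7/6.
ℓ''(θ) = −21/θ² − 12 < 0, confirming a maximum.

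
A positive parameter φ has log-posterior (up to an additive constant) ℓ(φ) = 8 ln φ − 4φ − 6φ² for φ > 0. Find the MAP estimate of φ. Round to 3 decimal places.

ℓ'(φ) = 8/φ − 4 − 12φ. Setting this to zero and multiplying by φ: 12φ² + 4φ − 8 = 0.
φ = (−4 + √(4² + 4·12·8)) / (2·12) = (−4 + √400) / 24 = (−4 + 20)/24 = 2/3.
ℓ''(φ) = −8/φ² − 12 < 0, confirming a maximum.

φ̂_MAP = 0.667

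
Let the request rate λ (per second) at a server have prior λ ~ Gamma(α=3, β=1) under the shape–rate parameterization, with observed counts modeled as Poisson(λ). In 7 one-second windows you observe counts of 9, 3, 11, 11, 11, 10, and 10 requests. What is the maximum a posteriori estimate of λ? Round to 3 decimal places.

Σxᵢ = 9+3+11+11+11+10+10 = 65, with n = 7.
Posterior ∝ λ^2e^(−1λ) · λ^65e^(−7λ) = λ^67e^(−8λ), i.e. Gamma(shape=68, rate=8).
The mode of a Gamma(a, b) with a ≥ 1 (shape–rate) is (a−1)/b = 67/8 ≈ 8.375.

λ̂_MAP = 8.375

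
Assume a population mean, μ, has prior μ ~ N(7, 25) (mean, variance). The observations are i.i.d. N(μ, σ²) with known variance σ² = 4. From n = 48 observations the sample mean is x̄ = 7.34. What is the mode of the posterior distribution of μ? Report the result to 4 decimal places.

μ̂_MAP = 7.3389

n = 48, x̄ = 7.34.
For a Normal prior and Normal likelihood with known variance, the posterior is Normal; its mode equals its mean, the precision-weighted average.
Prior precision 1/σ₀² = 1/25 = 0.04; data precision n/σ² = 48/4 = 12.
μ̂ = (0.04·7 + 12·7.34) / (0.04 + 12) = 88.36/12.04 = 2209/301 ≈ 7.3389.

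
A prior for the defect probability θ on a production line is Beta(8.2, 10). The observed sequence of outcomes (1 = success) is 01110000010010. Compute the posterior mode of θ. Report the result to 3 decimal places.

θ̂_MAP = 0.404

Prior: Beta(8.2, 10).
Data: 5 successes in 14 trials (from the sequence). The binomial likelihood contributes θ^5(1−θ)^9, so the posterior is Beta(8.2+5, 10+9) = Beta(13.2, 19).
For Beta(a, b) with a, b > 1 the mode is (a−1)/(a+b−2) = 12.2/30.2 ≈ 0.404.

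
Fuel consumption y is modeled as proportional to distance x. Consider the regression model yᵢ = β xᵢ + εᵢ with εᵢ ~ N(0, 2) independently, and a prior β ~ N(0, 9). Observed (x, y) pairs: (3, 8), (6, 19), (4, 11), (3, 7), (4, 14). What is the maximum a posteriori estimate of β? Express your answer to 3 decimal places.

log p(β | y) = −Σ(yᵢ − βxᵢ)²/(2·2) − β²/(2·9) + const.
Setting the derivative to zero: Σxᵢ(yᵢ − βxᵢ)/2 − β/9 = 0, so β = Σxᵢyᵢ / (Σxᵢ² + σ²/τ²).
Σxᵢyᵢ = 3·8 + 6·19 + 4·11 + 3·7 + 4·14 = 259; Σxᵢ² = 86; σ²/τ² = 2/9.
β̂_MAP = 259 / (86 + 2/9) = 259/(776/9) = 2331/776 ≈ 3.004.

β̂_MAP = 3.004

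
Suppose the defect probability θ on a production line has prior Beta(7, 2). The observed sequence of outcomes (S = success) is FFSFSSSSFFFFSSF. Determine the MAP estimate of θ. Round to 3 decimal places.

Prior: Beta(7, 2).
Data: 7 successes in 15 trials (from the sequence). The binomial likelihood contributes θ^7(1−θ)^8, so the posterior is Beta(7+7, 2+8) = Beta(14, 10).
For Beta(a, b) with a, b > 1 the mode is (a−1)/(a+b−2) = 13/22 ≈ 0.591.

θ̂_MAP = 0.591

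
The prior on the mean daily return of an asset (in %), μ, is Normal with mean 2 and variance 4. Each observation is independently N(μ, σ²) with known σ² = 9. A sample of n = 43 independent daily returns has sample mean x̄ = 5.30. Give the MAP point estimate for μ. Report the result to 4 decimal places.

n = 43, x̄ = 5.30.
For a Normal prior and Normal likelihood with known variance, the posterior is Normal; its mode equals its mean, the precision-weighted average.
Prior precision 1/σ₀² = 1/4 = 0.25; data precision n/σ² = 43/9.
μ̂ = (0.25·2 + (43/9)·5.3) / (0.25 + 43/9) = (1162/45)/(181/36) = 4648/905 ≈ 5.1359.

μ̂_MAP = 5.1359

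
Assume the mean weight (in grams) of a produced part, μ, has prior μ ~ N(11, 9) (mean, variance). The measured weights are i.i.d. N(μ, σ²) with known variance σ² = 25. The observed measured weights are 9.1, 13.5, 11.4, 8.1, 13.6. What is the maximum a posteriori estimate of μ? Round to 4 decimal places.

n = 5; x̄ = (9.1 + 13.5 + 11.4 + 8.1 + 13.6)/5 = 55.7/5 = 11.14.
For a Normal prior and Normal likelihood with known variance, the posterior is Normal; its mode equals its mean, the precision-weighted average.
Prior precision 1/σ₀² = 1/9; data precision n/σ² = 5/25 = 0.2.
μ̂ = ((1/9)·11 + 0.2·11.14) / (1/9 + 0.2) = (7763/2250)/(14/45) = 11.0900.

μ̂_MAP = 11.0900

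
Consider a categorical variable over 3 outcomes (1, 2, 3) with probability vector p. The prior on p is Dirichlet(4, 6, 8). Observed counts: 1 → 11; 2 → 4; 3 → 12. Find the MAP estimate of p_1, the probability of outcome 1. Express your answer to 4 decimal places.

MAP estimate: 0.3333

The posterior is Dirichlet(αᵢ + nᵢ) = Dirichlet(15, 10, 20).
For a Dirichlet(a₁,…,a_K) with all aᵢ > 1, the mode has j-th component (aⱼ − 1)/(Σaᵢ − K).
Here Σaᵢ = 45 and K = 3, so p_1 = (15 − 1)/(45 − 3) = 14/42 ≈ 0.3333.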